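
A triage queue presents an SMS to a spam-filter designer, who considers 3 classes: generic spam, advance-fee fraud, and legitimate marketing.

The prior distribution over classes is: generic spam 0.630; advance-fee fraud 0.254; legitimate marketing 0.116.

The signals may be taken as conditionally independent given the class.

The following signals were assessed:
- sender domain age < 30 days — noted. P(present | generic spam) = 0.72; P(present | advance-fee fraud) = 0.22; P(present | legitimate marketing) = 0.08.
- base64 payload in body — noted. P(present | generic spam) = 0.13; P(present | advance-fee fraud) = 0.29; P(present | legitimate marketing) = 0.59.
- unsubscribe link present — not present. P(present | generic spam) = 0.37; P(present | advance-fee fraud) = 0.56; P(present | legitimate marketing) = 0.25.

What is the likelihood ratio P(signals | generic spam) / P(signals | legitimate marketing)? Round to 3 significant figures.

1.67

Joint likelihood of the signal pattern under each hypothesis (using 1 − P(present | H) for each absent signal):
  generic spam: 0.72 × 0.13 × (1 − 0.37) = 0.058968
  legitimate marketing: 0.08 × 0.59 × (1 − 0.25) = 0.0354
Bayes factor = 0.058968 / 0.0354 ≈ 1.67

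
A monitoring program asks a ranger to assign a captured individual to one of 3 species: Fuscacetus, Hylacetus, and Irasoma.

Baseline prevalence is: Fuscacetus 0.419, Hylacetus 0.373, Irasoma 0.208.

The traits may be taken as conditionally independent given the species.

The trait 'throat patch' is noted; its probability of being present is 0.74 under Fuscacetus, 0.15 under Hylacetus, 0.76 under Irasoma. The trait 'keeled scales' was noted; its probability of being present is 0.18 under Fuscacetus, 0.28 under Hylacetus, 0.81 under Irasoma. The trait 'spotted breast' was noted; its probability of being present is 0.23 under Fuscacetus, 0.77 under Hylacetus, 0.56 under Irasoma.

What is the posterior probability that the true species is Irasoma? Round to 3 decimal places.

Multiply each prior by the joint likelihood of the trait pattern:
  Fuscacetus: 0.419 × 0.74 × 0.18 × 0.23 = 0.012836
  Hylacetus: 0.373 × 0.15 × 0.28 × 0.77 = 0.012063
  Irasoma: 0.208 × 0.76 × 0.81 × 0.56 = 0.071705
Normalizing constant Z = 0.012836 + 0.012063 + 0.071705 = 0.096604.
P(Irasoma | evidence) = 0.071705 / 0.096604 ≈ 0.742.

0.742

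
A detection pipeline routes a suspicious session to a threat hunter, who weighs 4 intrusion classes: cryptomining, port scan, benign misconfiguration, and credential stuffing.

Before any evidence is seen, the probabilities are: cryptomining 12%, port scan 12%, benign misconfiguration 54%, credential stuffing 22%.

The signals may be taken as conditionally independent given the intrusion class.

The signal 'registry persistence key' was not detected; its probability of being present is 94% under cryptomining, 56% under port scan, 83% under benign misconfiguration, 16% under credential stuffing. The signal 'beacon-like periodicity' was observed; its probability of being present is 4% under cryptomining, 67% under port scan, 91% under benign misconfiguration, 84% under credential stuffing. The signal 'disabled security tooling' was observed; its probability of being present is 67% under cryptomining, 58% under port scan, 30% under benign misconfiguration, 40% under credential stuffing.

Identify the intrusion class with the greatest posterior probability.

credential stuffing

By Bayes' rule with conditional independence, the unnormalized weight for each hypothesis is prior × ∏ likelihoods (using 1 − P(present | H) for each absent signal):
  cryptomining: 0.12 × (1 − 0.94) × 0.04 × 0.67 = 0.00019296
  port scan: 0.12 × (1 − 0.56) × 0.67 × 0.58 = 0.020518
  benign misconfiguration: 0.54 × (1 − 0.83) × 0.91 × 0.30 = 0.025061
  credential stuffing: 0.22 × (1 − 0.16) × 0.84 × 0.40 = 0.062093
Normalizing constant Z = 0.00019296 + 0.020518 + 0.025061 + 0.062093 = 0.10787.
P(cryptomining | evidence) ≈ 0.00019296 / 0.10787 ≈ 0.002
P(port scan | evidence) ≈ 0.020518 / 0.10787 ≈ 0.190
P(benign misconfiguration | evidence) ≈ 0.025061 / 0.10787 ≈ 0.232
P(credential stuffing | evidence) ≈ 0.062093 / 0.10787 ≈ 0.576
The largest is 0.576, so credential stuffing is most probable.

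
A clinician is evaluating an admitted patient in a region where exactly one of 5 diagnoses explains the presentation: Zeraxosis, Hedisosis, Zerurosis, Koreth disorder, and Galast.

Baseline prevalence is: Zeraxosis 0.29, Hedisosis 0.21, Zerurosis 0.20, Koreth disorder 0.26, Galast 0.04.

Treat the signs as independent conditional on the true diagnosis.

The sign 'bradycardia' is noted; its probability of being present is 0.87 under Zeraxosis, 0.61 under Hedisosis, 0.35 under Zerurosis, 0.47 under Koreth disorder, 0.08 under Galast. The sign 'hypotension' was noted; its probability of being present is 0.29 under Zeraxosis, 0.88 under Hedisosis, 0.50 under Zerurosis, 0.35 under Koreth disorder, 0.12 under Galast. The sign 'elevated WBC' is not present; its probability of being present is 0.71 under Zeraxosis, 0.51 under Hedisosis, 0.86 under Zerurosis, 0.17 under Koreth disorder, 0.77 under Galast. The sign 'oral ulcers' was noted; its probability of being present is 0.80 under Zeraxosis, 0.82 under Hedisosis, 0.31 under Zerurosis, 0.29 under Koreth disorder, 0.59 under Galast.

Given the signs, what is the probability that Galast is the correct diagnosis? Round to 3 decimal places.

0.001

For each hypothesis, the unnormalized posterior weight is prior × product of the sign likelihoods (using 1 − P(present | H) for each absent sign):
  Zeraxosis: 0.29 × 0.87 × 0.29 × (1 − 0.71) × 0.80 = 0.016975
  Hedisosis: 0.21 × 0.61 × 0.88 × (1 − 0.51) × 0.82 = 0.045294
  Zerurosis: 0.20 × 0.35 × 0.50 × (1 − 0.86) × 0.31 = 0.001519
  Koreth disorder: 0.26 × 0.47 × 0.35 × (1 − 0.17) × 0.29 = 0.010295
  Galast: 0.04 × 0.08 × 0.12 × (1 − 0.77) × 0.59 = 5.2109e-05
Normalizing constant Z = 0.016975 + 0.045294 + 0.001519 + 0.010295 + 5.2109e-05 = 0.074135.
P(Galast | evidence) = 5.2109e-05 / 0.074135 ≈ 0.001.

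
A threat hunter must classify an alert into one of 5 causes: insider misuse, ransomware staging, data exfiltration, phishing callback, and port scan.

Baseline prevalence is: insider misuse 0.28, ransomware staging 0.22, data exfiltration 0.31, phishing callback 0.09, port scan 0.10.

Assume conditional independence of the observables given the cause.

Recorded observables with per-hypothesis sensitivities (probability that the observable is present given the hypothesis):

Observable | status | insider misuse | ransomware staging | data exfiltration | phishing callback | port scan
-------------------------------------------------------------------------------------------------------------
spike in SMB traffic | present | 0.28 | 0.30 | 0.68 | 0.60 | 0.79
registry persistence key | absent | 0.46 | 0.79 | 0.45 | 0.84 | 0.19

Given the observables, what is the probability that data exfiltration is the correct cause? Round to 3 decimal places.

By Bayes' rule with conditional independence, the unnormalized weight for each hypothesis is prior × ∏ likelihoods (using 1 − P(present | H) for each absent observable):
  insider misuse: 0.28 × 0.28 × (1 − 0.46) = 0.042336
  ransomware staging: 0.22 × 0.30 × (1 − 0.79) = 0.01386
  data exfiltration: 0.31 × 0.68 × (1 − 0.45) = 0.11594
  phishing callback: 0.09 × 0.60 × (1 − 0.84) = 0.00864
  port scan: 0.10 × 0.79 × (1 − 0.19) = 0.06399
Normalizing constant Z = 0.042336 + 0.01386 + 0.11594 + 0.00864 + 0.06399 = 0.24477.
P(data exfiltration | evidence) = 0.11594 / 0.24477 ≈ 0.474.

0.474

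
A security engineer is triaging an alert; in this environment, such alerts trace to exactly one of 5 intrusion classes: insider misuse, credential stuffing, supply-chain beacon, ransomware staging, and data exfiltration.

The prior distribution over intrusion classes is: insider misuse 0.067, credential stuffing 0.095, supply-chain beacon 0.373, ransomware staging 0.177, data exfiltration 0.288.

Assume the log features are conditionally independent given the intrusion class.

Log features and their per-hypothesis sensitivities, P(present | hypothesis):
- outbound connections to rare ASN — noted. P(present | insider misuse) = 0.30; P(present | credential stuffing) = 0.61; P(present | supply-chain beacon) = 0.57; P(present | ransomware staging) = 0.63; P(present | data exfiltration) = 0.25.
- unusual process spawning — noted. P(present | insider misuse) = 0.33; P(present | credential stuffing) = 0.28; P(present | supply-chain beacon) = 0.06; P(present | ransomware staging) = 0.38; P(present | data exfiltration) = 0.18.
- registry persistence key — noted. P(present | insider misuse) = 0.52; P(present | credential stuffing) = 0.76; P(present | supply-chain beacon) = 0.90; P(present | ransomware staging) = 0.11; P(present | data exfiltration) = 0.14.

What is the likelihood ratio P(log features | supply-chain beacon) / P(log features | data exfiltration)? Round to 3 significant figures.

Joint likelihood of the log feature pattern under each hypothesis:
  supply-chain beacon: 0.57 × 0.06 × 0.90 = 0.03078
  data exfiltration: 0.25 × 0.18 × 0.14 = 0.0063
Bayes factor = 0.03078 / 0.0063 ≈ 4.89

4.89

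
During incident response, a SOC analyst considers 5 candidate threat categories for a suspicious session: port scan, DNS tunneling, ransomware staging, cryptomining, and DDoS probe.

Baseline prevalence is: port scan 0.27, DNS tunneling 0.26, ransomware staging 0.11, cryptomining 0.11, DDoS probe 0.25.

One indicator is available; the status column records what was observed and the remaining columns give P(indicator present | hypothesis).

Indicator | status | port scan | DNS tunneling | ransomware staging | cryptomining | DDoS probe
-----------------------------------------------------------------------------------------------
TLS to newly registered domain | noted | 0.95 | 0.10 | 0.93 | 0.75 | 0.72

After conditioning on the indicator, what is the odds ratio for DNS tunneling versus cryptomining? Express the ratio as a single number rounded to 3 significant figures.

Posterior odds equal prior odds times the likelihood ratio; only the two competing hypotheses matter.
  DNS tunneling: 0.26 × 0.10 = 0.026
  cryptomining: 0.11 × 0.75 = 0.0825
Odds(DNS tunneling : cryptomining) = 0.026 / 0.0825 ≈ 0.315.

0.315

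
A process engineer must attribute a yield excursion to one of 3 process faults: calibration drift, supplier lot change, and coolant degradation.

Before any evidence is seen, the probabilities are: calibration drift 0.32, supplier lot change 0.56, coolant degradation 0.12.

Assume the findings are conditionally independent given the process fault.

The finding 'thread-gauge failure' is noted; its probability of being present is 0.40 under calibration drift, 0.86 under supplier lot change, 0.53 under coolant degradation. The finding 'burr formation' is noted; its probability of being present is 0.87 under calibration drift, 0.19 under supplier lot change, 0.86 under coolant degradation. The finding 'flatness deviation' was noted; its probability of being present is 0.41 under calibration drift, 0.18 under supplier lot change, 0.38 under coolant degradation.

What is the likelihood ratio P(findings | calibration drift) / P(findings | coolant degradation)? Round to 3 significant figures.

Joint likelihood of the evidence pattern under each hypothesis:
  calibration drift: 0.40 × 0.87 × 0.41 = 0.14268
  coolant degradation: 0.53 × 0.86 × 0.38 = 0.1732
Bayes factor = 0.14268 / 0.1732 ≈ 0.824

0.824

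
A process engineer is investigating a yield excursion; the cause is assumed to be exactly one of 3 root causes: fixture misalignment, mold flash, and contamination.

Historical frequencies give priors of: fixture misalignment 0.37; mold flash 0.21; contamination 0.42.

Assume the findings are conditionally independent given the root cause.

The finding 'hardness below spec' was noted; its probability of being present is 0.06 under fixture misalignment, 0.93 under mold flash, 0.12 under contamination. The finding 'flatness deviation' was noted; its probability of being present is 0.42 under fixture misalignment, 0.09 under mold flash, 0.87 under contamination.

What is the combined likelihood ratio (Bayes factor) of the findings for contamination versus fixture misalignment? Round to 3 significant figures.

4.14

Joint likelihood of the evidence pattern under each hypothesis:
  contamination: 0.12 × 0.87 = 0.1044
  fixture misalignment: 0.06 × 0.42 = 0.0252
Bayes factor = 0.1044 / 0.0252 ≈ 4.14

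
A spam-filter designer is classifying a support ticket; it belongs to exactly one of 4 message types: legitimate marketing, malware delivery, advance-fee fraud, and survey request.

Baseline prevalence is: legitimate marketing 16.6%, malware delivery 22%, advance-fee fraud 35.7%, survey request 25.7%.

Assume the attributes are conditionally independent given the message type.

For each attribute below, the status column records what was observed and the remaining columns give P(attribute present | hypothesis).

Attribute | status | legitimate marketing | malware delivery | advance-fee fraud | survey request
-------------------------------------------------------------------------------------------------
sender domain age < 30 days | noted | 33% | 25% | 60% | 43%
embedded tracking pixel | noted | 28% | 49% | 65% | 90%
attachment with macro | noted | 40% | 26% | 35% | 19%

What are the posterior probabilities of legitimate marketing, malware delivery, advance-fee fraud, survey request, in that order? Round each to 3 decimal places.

0.076, 0.087, 0.603, 0.234

By Bayes' rule with conditional independence, the unnormalized weight for each hypothesis is prior × ∏ likelihoods:
  legitimate marketing: 0.166 × 0.33 × 0.28 × 0.40 = 0.0061354
  malware delivery: 0.220 × 0.25 × 0.49 × 0.26 = 0.007007
  advance-fee fraud: 0.357 × 0.60 × 0.65 × 0.35 = 0.04873
  survey request: 0.257 × 0.43 × 0.90 × 0.19 = 0.018897
The unnormalized weights sum to 0.08077.
P(legitimate marketing | evidence) = 0.0061354 / 0.08077 ≈ 0.076
P(malware delivery | evidence) = 0.007007 / 0.08077 ≈ 0.087
P(advance-fee fraud | evidence) = 0.04873 / 0.08077 ≈ 0.603
P(survey request | evidence) = 0.018897 / 0.08077 ≈ 0.234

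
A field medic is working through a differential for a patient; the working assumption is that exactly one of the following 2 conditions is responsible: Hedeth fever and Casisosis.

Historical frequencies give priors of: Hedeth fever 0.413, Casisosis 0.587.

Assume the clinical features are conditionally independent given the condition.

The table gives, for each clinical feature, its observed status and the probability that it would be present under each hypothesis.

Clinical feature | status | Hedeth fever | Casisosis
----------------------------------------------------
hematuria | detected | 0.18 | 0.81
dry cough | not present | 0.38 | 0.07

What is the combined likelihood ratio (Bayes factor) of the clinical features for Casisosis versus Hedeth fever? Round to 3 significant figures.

6.75

The Bayes factor is the ratio of the joint likelihoods of the clinical feature pattern under the two hypotheses (using 1 − P(present | H) for each absent clinical feature).
  Casisosis: 0.81 × (1 − 0.07) = 0.7533
  Hedeth fever: 0.18 × (1 − 0.38) = 0.1116
Bayes factor = 0.7533 / 0.1116 ≈ 6.75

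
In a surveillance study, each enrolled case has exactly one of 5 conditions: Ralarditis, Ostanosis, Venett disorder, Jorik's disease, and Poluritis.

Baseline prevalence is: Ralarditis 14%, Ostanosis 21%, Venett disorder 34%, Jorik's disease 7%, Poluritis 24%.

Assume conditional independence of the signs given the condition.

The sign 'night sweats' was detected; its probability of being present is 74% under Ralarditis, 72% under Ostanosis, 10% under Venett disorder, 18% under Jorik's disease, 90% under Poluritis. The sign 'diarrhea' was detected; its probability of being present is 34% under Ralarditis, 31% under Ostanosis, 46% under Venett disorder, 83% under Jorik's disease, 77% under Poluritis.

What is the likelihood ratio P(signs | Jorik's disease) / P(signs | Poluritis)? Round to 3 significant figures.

0.216

Take the product of per-sign likelihoods under each hypothesis, then divide.
  Jorik's disease: 0.18 × 0.83 = 0.1494
  Poluritis: 0.90 × 0.77 = 0.693
Bayes factor = 0.1494 / 0.693 ≈ 0.216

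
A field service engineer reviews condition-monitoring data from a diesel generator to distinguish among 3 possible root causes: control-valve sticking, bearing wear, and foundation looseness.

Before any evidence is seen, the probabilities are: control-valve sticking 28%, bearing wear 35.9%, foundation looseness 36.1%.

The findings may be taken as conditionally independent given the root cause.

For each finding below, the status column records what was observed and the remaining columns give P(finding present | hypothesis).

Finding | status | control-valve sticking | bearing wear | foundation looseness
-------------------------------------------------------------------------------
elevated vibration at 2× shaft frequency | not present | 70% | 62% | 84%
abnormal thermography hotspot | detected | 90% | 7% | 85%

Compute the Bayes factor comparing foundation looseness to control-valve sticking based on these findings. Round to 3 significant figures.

Take the product of per-finding likelihoods under each hypothesis (using 1 − P(present | H) for each absent finding), then divide.
  foundation looseness: (1 − 0.84) × 0.85 = 0.136
  control-valve sticking: (1 − 0.70) × 0.90 = 0.27
Bayes factor = 0.136 / 0.27 ≈ 0.504

0.504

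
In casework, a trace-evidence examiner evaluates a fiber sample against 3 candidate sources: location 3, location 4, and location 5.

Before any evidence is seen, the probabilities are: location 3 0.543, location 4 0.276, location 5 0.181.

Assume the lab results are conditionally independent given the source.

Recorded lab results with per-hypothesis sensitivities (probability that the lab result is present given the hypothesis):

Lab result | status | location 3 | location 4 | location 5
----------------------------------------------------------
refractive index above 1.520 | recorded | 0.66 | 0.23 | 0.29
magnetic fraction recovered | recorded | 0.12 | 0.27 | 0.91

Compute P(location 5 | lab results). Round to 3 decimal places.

0.443

By Bayes' rule with conditional independence, the unnormalized weight for each hypothesis is prior × ∏ likelihoods:
  location 3: 0.543 × 0.66 × 0.12 = 0.043006
  location 4: 0.276 × 0.23 × 0.27 = 0.01714
  location 5: 0.181 × 0.29 × 0.91 = 0.047766
Normalizing constant Z = 0.043006 + 0.01714 + 0.047766 = 0.10791.
P(location 5 | evidence) = 0.047766 / 0.10791 ≈ 0.443.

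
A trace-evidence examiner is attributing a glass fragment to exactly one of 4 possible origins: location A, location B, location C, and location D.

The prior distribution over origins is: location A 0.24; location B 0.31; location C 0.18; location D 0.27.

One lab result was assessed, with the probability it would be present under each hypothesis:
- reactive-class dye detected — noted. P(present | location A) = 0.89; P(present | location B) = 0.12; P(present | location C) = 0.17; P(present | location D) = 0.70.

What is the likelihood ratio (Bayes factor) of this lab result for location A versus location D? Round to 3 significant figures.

Likelihood of this lab result under each hypothesis:
  location A: 0.89
  location D: 0.7
Bayes factor = 0.89 / 0.7 ≈ 1.27

1.27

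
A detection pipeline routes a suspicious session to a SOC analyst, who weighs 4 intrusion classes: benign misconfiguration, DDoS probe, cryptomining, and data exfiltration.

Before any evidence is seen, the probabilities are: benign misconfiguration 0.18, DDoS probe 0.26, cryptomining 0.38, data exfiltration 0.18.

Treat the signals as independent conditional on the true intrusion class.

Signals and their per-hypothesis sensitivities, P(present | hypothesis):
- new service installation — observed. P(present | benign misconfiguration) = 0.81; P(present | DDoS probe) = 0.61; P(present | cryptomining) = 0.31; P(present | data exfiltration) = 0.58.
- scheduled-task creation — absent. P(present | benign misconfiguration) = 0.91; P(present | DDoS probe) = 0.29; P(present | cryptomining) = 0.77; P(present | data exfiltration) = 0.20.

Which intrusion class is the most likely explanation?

DDoS probe

For each hypothesis, the unnormalized posterior weight is prior × product of the signal likelihoods (using 1 − P(present | H) for each absent signal):
  benign misconfiguration: 0.18 × 0.81 × (1 − 0.91) = 0.013122
  DDoS probe: 0.26 × 0.61 × (1 − 0.29) = 0.11261
  cryptomining: 0.38 × 0.31 × (1 − 0.77) = 0.027094
  data exfiltration: 0.18 × 0.58 × (1 − 0.20) = 0.08352
Marginal likelihood of the evidence = 0.23634.
P(benign misconfiguration | evidence) ≈ 0.013122 / 0.23634 ≈ 0.056
P(DDoS probe | evidence) ≈ 0.11261 / 0.23634 ≈ 0.476
P(cryptomining | evidence) ≈ 0.027094 / 0.23634 ≈ 0.115
P(data exfiltration | evidence) ≈ 0.08352 / 0.23634 ≈ 0.353
The largest is 0.476, so DDoS probe is most probable.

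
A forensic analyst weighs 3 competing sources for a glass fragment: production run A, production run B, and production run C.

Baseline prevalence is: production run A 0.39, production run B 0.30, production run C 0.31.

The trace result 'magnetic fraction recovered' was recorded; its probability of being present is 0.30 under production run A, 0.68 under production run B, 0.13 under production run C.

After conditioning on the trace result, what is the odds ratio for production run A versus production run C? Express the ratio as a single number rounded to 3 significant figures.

The normalizing constant cancels in an odds ratio, so compute prior × likelihood for the two hypotheses only:
  production run A: 0.39 × 0.30 = 0.117
  production run C: 0.31 × 0.13 = 0.0403
Odds(production run A : production run C) = 0.117 / 0.0403 ≈ 2.90.

2.90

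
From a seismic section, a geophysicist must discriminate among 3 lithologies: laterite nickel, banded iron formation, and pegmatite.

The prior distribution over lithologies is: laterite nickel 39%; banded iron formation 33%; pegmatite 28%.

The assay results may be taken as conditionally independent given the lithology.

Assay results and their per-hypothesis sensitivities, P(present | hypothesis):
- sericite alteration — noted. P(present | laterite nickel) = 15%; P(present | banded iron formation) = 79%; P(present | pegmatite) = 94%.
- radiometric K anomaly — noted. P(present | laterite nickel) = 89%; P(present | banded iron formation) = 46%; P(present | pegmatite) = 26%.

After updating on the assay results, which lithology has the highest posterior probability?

Multiply each prior by the joint likelihood of the assay result pattern:
  laterite nickel: 0.39 × 0.15 × 0.89 = 0.052065
  banded iron formation: 0.33 × 0.79 × 0.46 = 0.11992
  pegmatite: 0.28 × 0.94 × 0.26 = 0.068432
Marginal likelihood of the evidence = 0.24042.
P(laterite nickel | evidence) ≈ 0.052065 / 0.24042 ≈ 0.217
P(banded iron formation | evidence) ≈ 0.11992 / 0.24042 ≈ 0.499
P(pegmatite | evidence) ≈ 0.068432 / 0.24042 ≈ 0.285
The largest is 0.499, so banded iron formation is most probable.

banded iron formation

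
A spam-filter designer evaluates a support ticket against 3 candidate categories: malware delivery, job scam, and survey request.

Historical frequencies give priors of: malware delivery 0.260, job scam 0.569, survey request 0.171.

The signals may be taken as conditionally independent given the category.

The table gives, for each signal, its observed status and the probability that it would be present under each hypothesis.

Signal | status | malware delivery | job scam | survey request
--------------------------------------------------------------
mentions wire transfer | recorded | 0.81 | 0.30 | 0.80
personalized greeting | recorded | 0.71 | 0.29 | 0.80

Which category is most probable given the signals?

By Bayes' rule with conditional independence, the unnormalized weight for each hypothesis is prior × ∏ likelihoods:
  malware delivery: 0.260 × 0.81 × 0.71 = 0.14953
  job scam: 0.569 × 0.30 × 0.29 = 0.049503
  survey request: 0.171 × 0.80 × 0.80 = 0.10944
Marginal likelihood of the evidence = 0.30847.
P(malware delivery | evidence) ≈ 0.14953 / 0.30847 ≈ 0.485
P(job scam | evidence) ≈ 0.049503 / 0.30847 ≈ 0.160
P(survey request | evidence) ≈ 0.10944 / 0.30847 ≈ 0.355
The largest is 0.485, so malware delivery is most probable.

malware delivery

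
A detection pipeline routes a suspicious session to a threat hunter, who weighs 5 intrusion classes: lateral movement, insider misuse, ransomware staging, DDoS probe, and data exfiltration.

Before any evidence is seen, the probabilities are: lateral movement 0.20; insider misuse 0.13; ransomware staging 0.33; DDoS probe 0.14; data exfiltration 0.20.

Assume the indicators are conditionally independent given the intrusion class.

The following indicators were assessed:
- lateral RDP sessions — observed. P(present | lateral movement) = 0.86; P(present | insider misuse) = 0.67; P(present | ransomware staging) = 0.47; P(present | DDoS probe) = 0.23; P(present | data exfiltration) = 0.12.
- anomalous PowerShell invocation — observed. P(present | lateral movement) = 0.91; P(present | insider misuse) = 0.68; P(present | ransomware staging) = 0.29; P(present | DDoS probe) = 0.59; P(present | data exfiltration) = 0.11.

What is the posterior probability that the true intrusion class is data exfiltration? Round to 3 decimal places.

Multiply each prior by the joint likelihood of the indicator pattern:
  lateral movement: 0.20 × 0.86 × 0.91 = 0.15652
  insider misuse: 0.13 × 0.67 × 0.68 = 0.059228
  ransomware staging: 0.33 × 0.47 × 0.29 = 0.044979
  DDoS probe: 0.14 × 0.23 × 0.59 = 0.018998
  data exfiltration: 0.20 × 0.12 × 0.11 = 0.00264
Marginal likelihood of the evidence = 0.28237.
P(data exfiltration | evidence) = 0.00264 / 0.28237 ≈ 0.009.

0.009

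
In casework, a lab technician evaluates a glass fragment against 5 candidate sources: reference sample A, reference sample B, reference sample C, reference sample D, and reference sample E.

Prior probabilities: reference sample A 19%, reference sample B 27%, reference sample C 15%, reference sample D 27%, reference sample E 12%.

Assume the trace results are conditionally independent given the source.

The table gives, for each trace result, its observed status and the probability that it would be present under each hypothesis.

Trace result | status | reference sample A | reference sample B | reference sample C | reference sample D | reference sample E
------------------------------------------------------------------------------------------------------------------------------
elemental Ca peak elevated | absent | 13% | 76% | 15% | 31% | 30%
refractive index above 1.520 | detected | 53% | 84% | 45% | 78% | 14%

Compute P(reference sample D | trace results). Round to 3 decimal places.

For each hypothesis, the unnormalized posterior weight is prior × product of the trace result likelihoods (using 1 − P(present | H) for each absent trace result):
  reference sample A: 0.19 × (1 − 0.13) × 0.53 = 0.087609
  reference sample B: 0.27 × (1 − 0.76) × 0.84 = 0.054432
  reference sample C: 0.15 × (1 − 0.15) × 0.45 = 0.057375
  reference sample D: 0.27 × (1 − 0.31) × 0.78 = 0.14531
  reference sample E: 0.12 × (1 − 0.30) × 0.14 = 0.01176
The unnormalized weights sum to 0.35649.
P(reference sample D | evidence) = 0.14531 / 0.35649 ≈ 0.408.

0.408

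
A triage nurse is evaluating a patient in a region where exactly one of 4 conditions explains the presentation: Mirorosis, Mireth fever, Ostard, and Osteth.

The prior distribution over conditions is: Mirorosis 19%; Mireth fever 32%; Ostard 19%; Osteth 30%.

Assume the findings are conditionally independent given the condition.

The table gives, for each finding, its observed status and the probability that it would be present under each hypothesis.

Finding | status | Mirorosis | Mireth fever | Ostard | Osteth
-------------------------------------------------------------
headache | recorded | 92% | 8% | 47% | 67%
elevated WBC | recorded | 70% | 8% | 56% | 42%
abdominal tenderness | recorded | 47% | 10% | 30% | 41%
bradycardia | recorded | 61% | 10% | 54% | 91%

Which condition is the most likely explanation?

Multiply each prior by the joint likelihood of the evidence pattern:
  Mirorosis: 0.19 × 0.92 × 0.70 × 0.47 × 0.61 = 0.035081
  Mireth fever: 0.32 × 0.08 × 0.08 × 0.10 × 0.10 = 2.048e-05
  Ostard: 0.19 × 0.47 × 0.56 × 0.30 × 0.54 = 0.0081013
  Osteth: 0.30 × 0.67 × 0.42 × 0.41 × 0.91 = 0.031497
Marginal likelihood of the evidence = 0.074699.
P(Mirorosis | evidence) ≈ 0.035081 / 0.074699 ≈ 0.470
P(Mireth fever | evidence) ≈ 2.048e-05 / 0.074699 ≈ 0.000
P(Ostard | evidence) ≈ 0.0081013 / 0.074699 ≈ 0.108
P(Osteth | evidence) ≈ 0.031497 / 0.074699 ≈ 0.422
The largest is 0.470, so Mirorosis is most probable.

Mirorosis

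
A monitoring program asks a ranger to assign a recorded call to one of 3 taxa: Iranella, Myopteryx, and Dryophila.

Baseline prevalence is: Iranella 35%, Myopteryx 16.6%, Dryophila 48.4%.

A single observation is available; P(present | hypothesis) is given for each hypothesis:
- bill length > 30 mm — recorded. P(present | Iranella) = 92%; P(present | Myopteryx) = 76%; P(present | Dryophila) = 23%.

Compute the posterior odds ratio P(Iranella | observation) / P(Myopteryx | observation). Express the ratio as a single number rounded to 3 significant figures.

Unnormalized posterior weight (prior times the observation likelihood) for each of the two hypotheses:
  Iranella: 0.350 × 0.92 = 0.322
  Myopteryx: 0.166 × 0.76 = 0.12616
Posterior odds = 0.322 / 0.12616 ≈ 2.55.

2.55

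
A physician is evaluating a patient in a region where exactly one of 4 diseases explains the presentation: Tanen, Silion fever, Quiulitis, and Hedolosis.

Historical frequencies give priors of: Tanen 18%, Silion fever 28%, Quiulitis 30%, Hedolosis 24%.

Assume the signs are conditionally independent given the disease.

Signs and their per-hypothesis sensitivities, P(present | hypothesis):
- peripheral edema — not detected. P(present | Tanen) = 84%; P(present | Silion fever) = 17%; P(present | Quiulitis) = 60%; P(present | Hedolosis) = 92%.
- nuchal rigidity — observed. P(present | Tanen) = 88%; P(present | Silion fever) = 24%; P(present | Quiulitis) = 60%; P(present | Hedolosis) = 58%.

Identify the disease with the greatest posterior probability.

Quiulitis

By Bayes' rule with conditional independence, the unnormalized weight for each hypothesis is prior × ∏ likelihoods (using 1 − P(present | H) for each absent sign):
  Tanen: 0.18 × (1 − 0.84) × 0.88 = 0.025344
  Silion fever: 0.28 × (1 − 0.17) × 0.24 = 0.055776
  Quiulitis: 0.30 × (1 − 0.60) × 0.60 = 0.072
  Hedolosis: 0.24 × (1 − 0.92) × 0.58 = 0.011136
Normalizing constant Z = 0.025344 + 0.055776 + 0.072 + 0.011136 = 0.16426.
P(Tanen | evidence) ≈ 0.025344 / 0.16426 ≈ 0.154
P(Silion fever | evidence) ≈ 0.055776 / 0.16426 ≈ 0.340
P(Quiulitis | evidence) ≈ 0.072 / 0.16426 ≈ 0.438
P(Hedolosis | evidence) ≈ 0.011136 / 0.16426 ≈ 0.068
The largest is 0.438, so Quiulitis is most probable.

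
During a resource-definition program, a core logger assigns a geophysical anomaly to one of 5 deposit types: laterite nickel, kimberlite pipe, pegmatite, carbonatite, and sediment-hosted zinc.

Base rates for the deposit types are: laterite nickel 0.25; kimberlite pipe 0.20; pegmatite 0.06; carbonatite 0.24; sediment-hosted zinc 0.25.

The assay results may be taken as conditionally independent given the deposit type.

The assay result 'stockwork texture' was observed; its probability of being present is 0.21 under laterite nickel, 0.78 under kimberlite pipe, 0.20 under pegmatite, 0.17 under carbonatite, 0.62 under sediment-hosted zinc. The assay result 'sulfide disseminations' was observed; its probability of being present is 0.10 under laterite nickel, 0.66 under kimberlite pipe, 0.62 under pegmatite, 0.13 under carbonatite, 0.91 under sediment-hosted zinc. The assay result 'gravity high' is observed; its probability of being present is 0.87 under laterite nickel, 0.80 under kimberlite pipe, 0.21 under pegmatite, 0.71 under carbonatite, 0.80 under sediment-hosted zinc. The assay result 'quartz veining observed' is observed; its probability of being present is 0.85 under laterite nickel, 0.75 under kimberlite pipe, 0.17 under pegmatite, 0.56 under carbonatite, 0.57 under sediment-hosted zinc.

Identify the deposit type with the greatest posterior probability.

sediment-hosted zinc

By Bayes' rule with conditional independence, the unnormalized weight for each hypothesis is prior × ∏ likelihoods:
  laterite nickel: 0.25 × 0.21 × 0.10 × 0.87 × 0.85 = 0.0038824
  kimberlite pipe: 0.20 × 0.78 × 0.66 × 0.80 × 0.75 = 0.061776
  pegmatite: 0.06 × 0.20 × 0.62 × 0.21 × 0.17 = 0.00026561
  carbonatite: 0.24 × 0.17 × 0.13 × 0.71 × 0.56 = 0.0021089
  sediment-hosted zinc: 0.25 × 0.62 × 0.91 × 0.80 × 0.57 = 0.064319
Normalizing constant Z = 0.0038824 + 0.061776 + 0.00026561 + 0.0021089 + 0.064319 = 0.13235.
P(laterite nickel | evidence) ≈ 0.0038824 / 0.13235 ≈ 0.029
P(kimberlite pipe | evidence) ≈ 0.061776 / 0.13235 ≈ 0.467
P(pegmatite | evidence) ≈ 0.00026561 / 0.13235 ≈ 0.002
P(carbonatite | evidence) ≈ 0.0021089 / 0.13235 ≈ 0.016
P(sediment-hosted zinc | evidence) ≈ 0.064319 / 0.13235 ≈ 0.486
The largest is 0.486, so sediment-hosted zinc is most probable.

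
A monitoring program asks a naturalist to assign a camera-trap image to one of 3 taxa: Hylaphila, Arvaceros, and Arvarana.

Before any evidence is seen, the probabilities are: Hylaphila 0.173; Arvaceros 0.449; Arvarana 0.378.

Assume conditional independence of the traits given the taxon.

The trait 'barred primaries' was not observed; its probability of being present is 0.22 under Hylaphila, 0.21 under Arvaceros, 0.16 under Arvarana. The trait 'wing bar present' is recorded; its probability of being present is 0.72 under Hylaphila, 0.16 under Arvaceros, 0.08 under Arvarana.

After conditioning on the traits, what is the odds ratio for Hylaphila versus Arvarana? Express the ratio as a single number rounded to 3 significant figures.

The normalizing constant cancels in an odds ratio, so compute prior × likelihood for the two hypotheses only (using 1 − P(present | H) for each absent trait):
  Hylaphila: 0.173 × (1 − 0.22) × 0.72 = 0.097157
  Arvarana: 0.378 × (1 − 0.16) × 0.08 = 0.025402
Posterior odds = 0.097157 / 0.025402 ≈ 3.82.

3.82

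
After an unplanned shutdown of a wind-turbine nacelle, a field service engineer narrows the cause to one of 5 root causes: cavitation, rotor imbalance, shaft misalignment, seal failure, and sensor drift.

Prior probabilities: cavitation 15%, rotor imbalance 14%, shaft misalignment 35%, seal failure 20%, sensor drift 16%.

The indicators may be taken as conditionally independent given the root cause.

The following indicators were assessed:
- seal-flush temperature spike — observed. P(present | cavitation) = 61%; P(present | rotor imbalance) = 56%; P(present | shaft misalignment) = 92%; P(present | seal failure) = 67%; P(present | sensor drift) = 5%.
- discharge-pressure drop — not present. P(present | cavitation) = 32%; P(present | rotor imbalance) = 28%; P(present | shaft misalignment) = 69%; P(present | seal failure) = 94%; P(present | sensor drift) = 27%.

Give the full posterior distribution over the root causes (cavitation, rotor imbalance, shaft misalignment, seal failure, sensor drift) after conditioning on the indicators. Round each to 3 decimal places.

0.268, 0.243, 0.430, 0.035, 0.025

Multiply each prior by the joint likelihood of the indicator pattern (using 1 − P(present | H) for each absent indicator):
  cavitation: 0.15 × 0.61 × (1 − 0.32) = 0.06222
  rotor imbalance: 0.14 × 0.56 × (1 − 0.28) = 0.056448
  shaft misalignment: 0.35 × 0.92 × (1 − 0.69) = 0.09982
  seal failure: 0.20 × 0.67 × (1 − 0.94) = 0.00804
  sensor drift: 0.16 × 0.05 × (1 − 0.27) = 0.00584
Normalizing constant Z = 0.06222 + 0.056448 + 0.09982 + 0.00804 + 0.00584 = 0.23237.
P(cavitation | evidence) = 0.06222 / 0.23237 ≈ 0.268
P(rotor imbalance | evidence) = 0.056448 / 0.23237 ≈ 0.243
P(shaft misalignment | evidence) = 0.09982 / 0.23237 ≈ 0.430
P(seal failure | evidence) = 0.00804 / 0.23237 ≈ 0.035
P(sensor drift | evidence) = 0.00584 / 0.23237 ≈ 0.025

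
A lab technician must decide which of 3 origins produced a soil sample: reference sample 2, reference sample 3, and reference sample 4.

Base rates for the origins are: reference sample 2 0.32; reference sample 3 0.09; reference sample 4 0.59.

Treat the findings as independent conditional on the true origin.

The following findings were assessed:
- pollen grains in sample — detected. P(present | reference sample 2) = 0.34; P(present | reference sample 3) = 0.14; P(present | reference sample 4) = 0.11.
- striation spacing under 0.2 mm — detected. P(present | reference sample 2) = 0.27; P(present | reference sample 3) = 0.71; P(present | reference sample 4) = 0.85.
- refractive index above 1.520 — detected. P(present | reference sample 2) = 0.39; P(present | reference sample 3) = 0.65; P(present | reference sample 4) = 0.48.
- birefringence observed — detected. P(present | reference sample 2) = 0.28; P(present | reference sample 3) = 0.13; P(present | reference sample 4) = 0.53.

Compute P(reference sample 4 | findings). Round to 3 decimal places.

Multiply each prior by the joint likelihood of the evidence pattern:
  reference sample 2: 0.32 × 0.34 × 0.27 × 0.39 × 0.28 = 0.0032079
  reference sample 3: 0.09 × 0.14 × 0.71 × 0.65 × 0.13 = 0.00075594
  reference sample 4: 0.59 × 0.11 × 0.85 × 0.48 × 0.53 = 0.014034
Marginal likelihood of the evidence = 0.017998.
P(reference sample 4 | evidence) = 0.014034 / 0.017998 ≈ 0.780.

0.780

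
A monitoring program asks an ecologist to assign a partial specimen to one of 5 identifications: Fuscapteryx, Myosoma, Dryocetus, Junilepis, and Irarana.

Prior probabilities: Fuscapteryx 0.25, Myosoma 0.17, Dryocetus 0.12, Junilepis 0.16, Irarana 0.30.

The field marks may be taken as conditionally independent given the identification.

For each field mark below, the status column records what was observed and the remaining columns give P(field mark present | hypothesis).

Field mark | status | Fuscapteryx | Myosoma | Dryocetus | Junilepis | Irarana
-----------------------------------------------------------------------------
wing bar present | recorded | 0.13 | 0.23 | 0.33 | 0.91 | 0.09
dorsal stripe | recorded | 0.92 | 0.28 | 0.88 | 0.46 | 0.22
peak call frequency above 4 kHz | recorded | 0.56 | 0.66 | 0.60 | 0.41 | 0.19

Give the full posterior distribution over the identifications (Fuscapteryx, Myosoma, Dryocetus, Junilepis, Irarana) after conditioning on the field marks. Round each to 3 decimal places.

For each hypothesis, the unnormalized posterior weight is prior × product of the field mark likelihoods:
  Fuscapteryx: 0.25 × 0.13 × 0.92 × 0.56 = 0.016744
  Myosoma: 0.17 × 0.23 × 0.28 × 0.66 = 0.0072257
  Dryocetus: 0.12 × 0.33 × 0.88 × 0.60 = 0.020909
  Junilepis: 0.16 × 0.91 × 0.46 × 0.41 = 0.02746
  Irarana: 0.30 × 0.09 × 0.22 × 0.19 = 0.0011286
Normalizing constant Z = 0.016744 + 0.0072257 + 0.020909 + 0.02746 + 0.0011286 = 0.073467.
P(Fuscapteryx | evidence) = 0.016744 / 0.073467 ≈ 0.228
P(Myosoma | evidence) = 0.0072257 / 0.073467 ≈ 0.098
P(Dryocetus | evidence) = 0.020909 / 0.073467 ≈ 0.285
P(Junilepis | evidence) = 0.02746 / 0.073467 ≈ 0.374
P(Irarana | evidence) = 0.0011286 / 0.073467 ≈ 0.015

0.228, 0.098, 0.285, 0.374, 0.015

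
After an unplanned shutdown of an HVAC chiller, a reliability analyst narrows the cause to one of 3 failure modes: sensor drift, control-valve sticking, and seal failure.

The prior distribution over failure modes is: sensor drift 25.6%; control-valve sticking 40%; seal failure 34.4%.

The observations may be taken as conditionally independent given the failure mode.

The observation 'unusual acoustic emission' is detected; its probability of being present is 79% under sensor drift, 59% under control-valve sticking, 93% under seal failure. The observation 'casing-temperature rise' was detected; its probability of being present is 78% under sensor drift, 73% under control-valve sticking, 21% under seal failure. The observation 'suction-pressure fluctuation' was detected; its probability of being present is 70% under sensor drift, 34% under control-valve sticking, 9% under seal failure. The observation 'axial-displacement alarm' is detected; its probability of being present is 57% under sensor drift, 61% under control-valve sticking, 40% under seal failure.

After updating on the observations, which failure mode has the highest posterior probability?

Multiply each prior by the joint likelihood of the evidence pattern:
  sensor drift: 0.256 × 0.79 × 0.78 × 0.70 × 0.57 = 0.062941
  control-valve sticking: 0.400 × 0.59 × 0.73 × 0.34 × 0.61 = 0.035731
  seal failure: 0.344 × 0.93 × 0.21 × 0.09 × 0.40 = 0.0024186
The unnormalized weights sum to 0.10109.
P(sensor drift | evidence) ≈ 0.062941 / 0.10109 ≈ 0.623
P(control-valve sticking | evidence) ≈ 0.035731 / 0.10109 ≈ 0.353
P(seal failure | evidence) ≈ 0.0024186 / 0.10109 ≈ 0.024
The largest is 0.623, so sensor drift is most probable.

sensor drift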